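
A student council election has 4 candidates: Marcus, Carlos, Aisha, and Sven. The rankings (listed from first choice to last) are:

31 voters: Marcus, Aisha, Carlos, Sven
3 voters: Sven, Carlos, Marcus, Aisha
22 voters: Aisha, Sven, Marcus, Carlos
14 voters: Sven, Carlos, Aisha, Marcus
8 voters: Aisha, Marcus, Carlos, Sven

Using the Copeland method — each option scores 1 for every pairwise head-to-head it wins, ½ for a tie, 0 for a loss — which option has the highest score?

Aisha

Marcus: beats Carlos; ties Sven; loses to Aisha → score 1.5.
Carlos: ties Sven; loses to Marcus and Aisha → score 0.5.
Aisha: beats Marcus, Carlos, and Sven → score 3.
Sven: ties Marcus and Carlos; loses to Aisha → score 1.
Aisha has the best pairwise record.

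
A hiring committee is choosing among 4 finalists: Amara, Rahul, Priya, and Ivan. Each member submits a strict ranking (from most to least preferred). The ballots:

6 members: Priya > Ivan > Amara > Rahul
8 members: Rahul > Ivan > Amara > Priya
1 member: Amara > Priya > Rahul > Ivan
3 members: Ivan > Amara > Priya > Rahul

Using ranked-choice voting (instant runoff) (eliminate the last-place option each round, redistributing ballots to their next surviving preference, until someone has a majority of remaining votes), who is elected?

Priya

Round 1: Amara 1, Rahul 8, Priya 6, Ivan 3. Eliminate Amara.
Round 2: Rahul 8, Priya 7, Ivan 3. Eliminate Ivan.
Round 3: Rahul 8, Priya 10. Priya has a majority.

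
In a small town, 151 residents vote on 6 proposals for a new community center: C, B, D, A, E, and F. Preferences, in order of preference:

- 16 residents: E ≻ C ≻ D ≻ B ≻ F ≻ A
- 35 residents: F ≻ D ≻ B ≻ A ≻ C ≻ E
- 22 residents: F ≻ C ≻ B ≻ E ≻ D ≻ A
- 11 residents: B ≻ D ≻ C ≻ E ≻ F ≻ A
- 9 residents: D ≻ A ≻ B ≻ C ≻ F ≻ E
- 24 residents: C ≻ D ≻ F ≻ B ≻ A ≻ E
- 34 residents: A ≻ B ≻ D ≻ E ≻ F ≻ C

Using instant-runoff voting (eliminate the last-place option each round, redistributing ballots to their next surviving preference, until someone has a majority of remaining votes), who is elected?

Round 1: C 24, B 11, D 9, A 34, E 16, F 57. Eliminate D.
Round 2: C 24, B 11, A 43, E 16, F 57. Eliminate B.
Round 3: C 35, A 43, E 16, F 57. Eliminate E.
Round 4: C 51, A 43, F 57. Eliminate A.
Round 5: C 60, F 91. F has a majority.

F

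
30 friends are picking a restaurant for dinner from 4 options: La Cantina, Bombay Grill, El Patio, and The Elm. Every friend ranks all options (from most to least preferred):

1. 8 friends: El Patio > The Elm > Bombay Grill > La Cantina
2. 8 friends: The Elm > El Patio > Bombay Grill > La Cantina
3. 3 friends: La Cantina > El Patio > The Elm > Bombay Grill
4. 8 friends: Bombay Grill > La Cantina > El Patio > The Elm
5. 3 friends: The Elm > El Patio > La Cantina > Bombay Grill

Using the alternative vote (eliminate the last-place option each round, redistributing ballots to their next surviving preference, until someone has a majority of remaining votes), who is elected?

Round 1: La Cantina 3, Bombay Grill 8, El Patio 8, The Elm 11. Eliminate La Cantina.
Round 2: Bombay Grill 8, El Patio 11, The Elm 11. Eliminate Bombay Grill.
Round 3: El Patio 19, The Elm 11. El Patio has a majority.

El Patio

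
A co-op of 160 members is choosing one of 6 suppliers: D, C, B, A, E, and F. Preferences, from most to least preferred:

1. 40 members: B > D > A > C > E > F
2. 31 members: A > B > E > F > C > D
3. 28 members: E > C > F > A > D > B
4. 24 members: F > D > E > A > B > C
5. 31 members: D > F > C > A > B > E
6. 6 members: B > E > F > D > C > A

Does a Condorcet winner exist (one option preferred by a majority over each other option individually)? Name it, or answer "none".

none

Checking pairwise contests:
F beats D 89–71.
D beats C 101–59.
D beats B 83–77.
D beats A 101–59.
D beats E 95–65.
E beats F 105–55.
Every option loses at least one head-to-head, so there is no Condorcet winner.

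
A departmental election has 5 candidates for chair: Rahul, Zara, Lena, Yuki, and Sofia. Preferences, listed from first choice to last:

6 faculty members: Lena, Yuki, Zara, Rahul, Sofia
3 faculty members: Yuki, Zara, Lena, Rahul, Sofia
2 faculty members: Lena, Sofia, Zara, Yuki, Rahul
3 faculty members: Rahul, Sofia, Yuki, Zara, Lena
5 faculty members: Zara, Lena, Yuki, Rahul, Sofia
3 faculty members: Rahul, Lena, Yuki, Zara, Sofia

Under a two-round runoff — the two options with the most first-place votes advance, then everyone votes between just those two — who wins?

Lena

Round 1 first-place votes: Rahul 6, Zara 5, Lena 8, Yuki 3, Sofia 0.
Lena and Rahul advance.
Runoff: Lena is preferred to Rahul by 16 voters; Rahul by 6.
Lena wins the runoff.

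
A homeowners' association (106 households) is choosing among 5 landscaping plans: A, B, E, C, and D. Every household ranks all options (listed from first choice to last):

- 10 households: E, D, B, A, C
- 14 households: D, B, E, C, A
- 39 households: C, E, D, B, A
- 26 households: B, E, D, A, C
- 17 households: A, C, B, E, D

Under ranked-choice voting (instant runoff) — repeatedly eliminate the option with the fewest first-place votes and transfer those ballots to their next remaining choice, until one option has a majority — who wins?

C

Round 1: A 17, B 26, E 10, C 39, D 14. Eliminate E.
Round 2: A 17, B 26, C 39, D 24. Eliminate A.
Round 3: B 26, C 56, D 24. C has a majority.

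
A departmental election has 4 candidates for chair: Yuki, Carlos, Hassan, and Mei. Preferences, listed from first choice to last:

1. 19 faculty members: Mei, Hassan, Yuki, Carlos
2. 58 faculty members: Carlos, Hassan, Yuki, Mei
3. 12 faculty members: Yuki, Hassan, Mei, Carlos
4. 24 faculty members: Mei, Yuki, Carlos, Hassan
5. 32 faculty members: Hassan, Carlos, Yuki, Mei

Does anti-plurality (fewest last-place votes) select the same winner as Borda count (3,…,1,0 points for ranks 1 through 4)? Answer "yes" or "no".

no

Anti-plurality — last-place votes: Yuki 0, Carlos 31, Hassan 24, Mei 90. Winner: Yuki.
Borda — scores: Yuki 193, Carlos 262, Hassan 274, Mei 141. Winner: Hassan.
The two methods disagree.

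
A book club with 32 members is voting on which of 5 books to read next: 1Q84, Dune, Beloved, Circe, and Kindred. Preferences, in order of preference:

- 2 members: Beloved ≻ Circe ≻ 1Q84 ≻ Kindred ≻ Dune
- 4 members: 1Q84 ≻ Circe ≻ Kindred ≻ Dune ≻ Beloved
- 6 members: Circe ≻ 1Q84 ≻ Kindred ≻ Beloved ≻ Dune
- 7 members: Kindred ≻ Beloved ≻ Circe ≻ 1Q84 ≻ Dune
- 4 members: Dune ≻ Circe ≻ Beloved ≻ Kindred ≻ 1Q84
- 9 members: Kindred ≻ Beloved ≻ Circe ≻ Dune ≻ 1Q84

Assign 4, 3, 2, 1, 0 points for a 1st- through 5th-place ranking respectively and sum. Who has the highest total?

1Q84: 2·2 + 4·4 + 6·3 + 7·1 + 4·0 + 9·0 = 45
Dune: 2·0 + 4·1 + 6·0 + 7·0 + 4·4 + 9·1 = 29
Beloved: 2·4 + 4·0 + 6·1 + 7·3 + 4·2 + 9·3 = 70
Circe: 2·3 + 4·3 + 6·4 + 7·2 + 4·3 + 9·2 = 86
Kindred: 2·1 + 4·2 + 6·2 + 7·4 + 4·1 + 9·4 = 90
Kindred has the highest Borda score (90).

Kindred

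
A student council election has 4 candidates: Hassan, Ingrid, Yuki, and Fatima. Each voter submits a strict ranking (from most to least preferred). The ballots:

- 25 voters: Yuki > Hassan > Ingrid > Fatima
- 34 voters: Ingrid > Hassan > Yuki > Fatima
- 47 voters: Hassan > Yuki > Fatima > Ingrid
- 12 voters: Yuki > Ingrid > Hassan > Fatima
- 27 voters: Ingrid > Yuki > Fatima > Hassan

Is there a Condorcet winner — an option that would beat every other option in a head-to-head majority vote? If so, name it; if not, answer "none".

Checking pairwise contests:
Ingrid beats Hassan 73–72.
Yuki beats Ingrid 84–61.
Hassan beats Yuki 81–64.
Hassan beats Fatima 118–27.
Every option loses at least one head-to-head, so there is no Condorcet winner.

none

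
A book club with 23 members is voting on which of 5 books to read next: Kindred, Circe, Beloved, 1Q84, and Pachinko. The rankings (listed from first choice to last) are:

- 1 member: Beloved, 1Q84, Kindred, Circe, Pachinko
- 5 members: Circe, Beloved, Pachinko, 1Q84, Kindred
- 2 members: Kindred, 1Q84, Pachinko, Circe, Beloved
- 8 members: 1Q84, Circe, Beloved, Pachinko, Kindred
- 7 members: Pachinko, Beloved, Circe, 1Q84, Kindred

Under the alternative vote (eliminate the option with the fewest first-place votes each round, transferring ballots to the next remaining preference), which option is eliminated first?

Round 1: Kindred 2, Circe 5, Beloved 1, 1Q84 8, Pachinko 7. Eliminate Beloved.

Beloved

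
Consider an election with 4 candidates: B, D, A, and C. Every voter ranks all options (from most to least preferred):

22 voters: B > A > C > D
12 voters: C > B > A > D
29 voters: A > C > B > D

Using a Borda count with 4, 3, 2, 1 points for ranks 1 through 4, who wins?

A

B: 22·4 + 12·3 + 29·2 = 182
D: 22·1 + 12·1 + 29·1 = 63
A: 22·3 + 12·2 + 29·4 = 206
C: 22·2 + 12·4 + 29·3 = 179
A has the highest Borda score (206).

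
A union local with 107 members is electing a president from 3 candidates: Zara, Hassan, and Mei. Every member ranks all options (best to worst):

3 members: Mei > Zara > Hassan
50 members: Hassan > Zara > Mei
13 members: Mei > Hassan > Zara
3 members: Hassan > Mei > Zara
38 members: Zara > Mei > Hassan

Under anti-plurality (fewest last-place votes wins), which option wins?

Last-place votes: Zara 16, Hassan 41, Mei 50.
Zara is ranked last by the fewest voters, so Zara wins.

Zara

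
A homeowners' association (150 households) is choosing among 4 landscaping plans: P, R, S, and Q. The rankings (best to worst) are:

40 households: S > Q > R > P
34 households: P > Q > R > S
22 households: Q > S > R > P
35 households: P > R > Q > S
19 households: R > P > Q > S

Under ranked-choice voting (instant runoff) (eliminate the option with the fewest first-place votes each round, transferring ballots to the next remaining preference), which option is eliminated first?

Round 1: P 69, R 19, S 40, Q 22. Eliminate R.

R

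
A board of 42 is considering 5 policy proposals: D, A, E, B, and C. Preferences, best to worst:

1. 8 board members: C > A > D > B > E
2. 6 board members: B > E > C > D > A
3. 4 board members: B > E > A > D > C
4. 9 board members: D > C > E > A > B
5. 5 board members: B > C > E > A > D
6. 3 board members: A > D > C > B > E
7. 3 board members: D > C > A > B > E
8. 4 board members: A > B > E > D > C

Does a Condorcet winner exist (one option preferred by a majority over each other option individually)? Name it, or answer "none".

none

Checking pairwise contests:
A beats D 24–18.
E beats A 24–18.
D beats E 23–19.
D beats B 23–19.
D beats C 23–19.
Every option loses at least one head-to-head, so there is no Condorcet winner.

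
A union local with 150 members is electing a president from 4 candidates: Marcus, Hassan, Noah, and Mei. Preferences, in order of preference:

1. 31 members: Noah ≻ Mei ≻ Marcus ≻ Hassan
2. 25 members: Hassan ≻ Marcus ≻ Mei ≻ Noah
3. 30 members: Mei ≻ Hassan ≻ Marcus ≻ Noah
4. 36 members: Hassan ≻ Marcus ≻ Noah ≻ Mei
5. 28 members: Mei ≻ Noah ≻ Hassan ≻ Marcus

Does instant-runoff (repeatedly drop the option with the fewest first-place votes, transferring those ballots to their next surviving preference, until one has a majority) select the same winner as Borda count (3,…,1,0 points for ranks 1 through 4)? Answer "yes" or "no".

no

Instant-runoff — R1 Marcus 0, Hassan 61, Noah 31, Mei 58 (Marcus out); R2 Hassan 61, Noah 31, Mei 58 (Noah out); R3 Hassan 61, Mei 89 (Mei winner). Winner: Mei.
Borda — scores: Marcus 183, Hassan 271, Noah 185, Mei 261. Winner: Hassan.
The two methods disagree.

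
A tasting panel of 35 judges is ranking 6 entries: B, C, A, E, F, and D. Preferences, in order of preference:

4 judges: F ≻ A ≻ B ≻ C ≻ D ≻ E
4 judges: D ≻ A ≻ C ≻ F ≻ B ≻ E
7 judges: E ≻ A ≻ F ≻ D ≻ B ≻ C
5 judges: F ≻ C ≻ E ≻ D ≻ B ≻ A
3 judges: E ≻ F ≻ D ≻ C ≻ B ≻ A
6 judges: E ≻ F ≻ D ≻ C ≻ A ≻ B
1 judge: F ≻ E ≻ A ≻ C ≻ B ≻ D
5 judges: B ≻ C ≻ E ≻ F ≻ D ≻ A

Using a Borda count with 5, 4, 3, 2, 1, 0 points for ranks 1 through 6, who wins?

B: 4·3 + 4·1 + 7·1 + 5·1 + 3·1 + 6·0 + 1·1 + 5·5 = 57
C: 4·2 + 4·3 + 7·0 + 5·4 + 3·2 + 6·2 + 1·2 + 5·4 = 80
A: 4·4 + 4·4 + 7·4 + 5·0 + 3·0 + 6·1 + 1·3 + 5·0 = 69
E: 4·0 + 4·0 + 7·5 + 5·3 + 3·5 + 6·5 + 1·4 + 5·3 = 114
F: 4·5 + 4·2 + 7·3 + 5·5 + 3·4 + 6·4 + 1·5 + 5·2 = 125
D: 4·1 + 4·5 + 7·2 + 5·2 + 3·3 + 6·3 + 1·0 + 5·1 = 80
F has the highest Borda score (125).

F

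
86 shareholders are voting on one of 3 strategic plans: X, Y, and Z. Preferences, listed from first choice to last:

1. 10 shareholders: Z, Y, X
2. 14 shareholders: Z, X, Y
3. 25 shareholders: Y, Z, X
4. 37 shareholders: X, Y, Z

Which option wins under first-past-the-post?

X

First-place votes: X 37, Y 25, Z 24.
X has the most first-place votes.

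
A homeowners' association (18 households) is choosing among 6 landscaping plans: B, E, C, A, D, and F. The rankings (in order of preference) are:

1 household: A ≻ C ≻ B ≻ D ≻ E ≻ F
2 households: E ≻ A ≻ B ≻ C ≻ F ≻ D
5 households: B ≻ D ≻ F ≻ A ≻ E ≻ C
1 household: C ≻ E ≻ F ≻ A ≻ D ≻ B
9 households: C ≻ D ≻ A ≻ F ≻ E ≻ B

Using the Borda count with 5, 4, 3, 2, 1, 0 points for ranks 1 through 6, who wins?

D

B: 1·3 + 2·3 + 5·5 + 1·0 + 9·0 = 34
E: 1·1 + 2·5 + 5·1 + 1·4 + 9·1 = 29
C: 1·4 + 2·2 + 5·0 + 1·5 + 9·5 = 58
A: 1·5 + 2·4 + 5·2 + 1·2 + 9·3 = 52
D: 1·2 + 2·0 + 5·4 + 1·1 + 9·4 = 59
F: 1·0 + 2·1 + 5·3 + 1·3 + 9·2 = 38
D has the highest Borda score (59).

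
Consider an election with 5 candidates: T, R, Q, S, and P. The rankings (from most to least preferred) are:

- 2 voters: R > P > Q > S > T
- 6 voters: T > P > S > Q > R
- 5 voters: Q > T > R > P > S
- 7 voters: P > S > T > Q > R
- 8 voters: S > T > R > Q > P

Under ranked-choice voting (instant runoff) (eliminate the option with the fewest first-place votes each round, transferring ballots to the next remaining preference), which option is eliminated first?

Round 1: T 6, R 2, Q 5, S 8, P 7. Eliminate R.

R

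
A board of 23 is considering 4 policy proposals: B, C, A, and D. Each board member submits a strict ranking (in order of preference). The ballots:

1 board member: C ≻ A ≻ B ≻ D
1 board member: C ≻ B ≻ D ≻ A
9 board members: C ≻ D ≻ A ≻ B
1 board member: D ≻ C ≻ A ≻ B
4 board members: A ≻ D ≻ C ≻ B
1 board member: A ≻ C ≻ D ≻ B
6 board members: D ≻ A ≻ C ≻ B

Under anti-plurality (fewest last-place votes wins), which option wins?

C

Last-place votes: B 21, C 0, A 1, D 1.
C is ranked last by the fewest voters, so C wins.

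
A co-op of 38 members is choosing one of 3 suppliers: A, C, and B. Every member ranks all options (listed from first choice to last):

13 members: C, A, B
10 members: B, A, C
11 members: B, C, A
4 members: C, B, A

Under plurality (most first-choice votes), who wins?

First-place votes: A 0, C 17, B 21.
B has the most first-place votes.

B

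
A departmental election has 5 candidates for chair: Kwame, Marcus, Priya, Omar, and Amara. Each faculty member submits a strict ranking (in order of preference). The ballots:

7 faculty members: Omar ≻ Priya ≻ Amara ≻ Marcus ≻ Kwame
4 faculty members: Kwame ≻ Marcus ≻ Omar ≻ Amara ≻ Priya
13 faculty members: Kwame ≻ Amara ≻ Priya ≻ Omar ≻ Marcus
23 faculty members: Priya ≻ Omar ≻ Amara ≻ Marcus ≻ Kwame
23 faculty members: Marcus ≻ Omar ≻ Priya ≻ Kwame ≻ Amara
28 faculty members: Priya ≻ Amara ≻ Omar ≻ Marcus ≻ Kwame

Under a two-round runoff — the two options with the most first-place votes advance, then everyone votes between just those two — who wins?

Priya

Round 1 first-place votes: Kwame 17, Marcus 23, Priya 51, Omar 7, Amara 0.
Priya and Marcus advance.
Runoff: Priya is preferred to Marcus by 71 voters; Marcus by 27.
Priya wins the runoff.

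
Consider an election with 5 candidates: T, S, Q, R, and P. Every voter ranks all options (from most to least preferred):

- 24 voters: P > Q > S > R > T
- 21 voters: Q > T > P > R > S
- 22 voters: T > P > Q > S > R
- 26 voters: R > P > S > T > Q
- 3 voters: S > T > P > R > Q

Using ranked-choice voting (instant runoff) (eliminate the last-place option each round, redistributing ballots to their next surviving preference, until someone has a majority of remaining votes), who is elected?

Round 1: T 22, S 3, Q 21, R 26, P 24. Eliminate S.
Round 2: T 25, Q 21, R 26, P 24. Eliminate Q.
Round 3: T 46, R 26, P 24. Eliminate P.
Round 4: T 46, R 50. R has a majority.

R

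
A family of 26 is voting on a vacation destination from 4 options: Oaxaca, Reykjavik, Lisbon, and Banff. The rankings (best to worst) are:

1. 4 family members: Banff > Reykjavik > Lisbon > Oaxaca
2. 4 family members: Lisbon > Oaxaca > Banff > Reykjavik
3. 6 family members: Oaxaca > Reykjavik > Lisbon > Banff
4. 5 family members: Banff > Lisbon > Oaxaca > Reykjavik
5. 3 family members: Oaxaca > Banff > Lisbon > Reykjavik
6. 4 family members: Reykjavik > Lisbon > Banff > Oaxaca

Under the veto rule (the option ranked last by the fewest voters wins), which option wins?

Last-place votes: Oaxaca 8, Reykjavik 12, Lisbon 0, Banff 6.
Lisbon is ranked last by the fewest voters, so Lisbon wins.

Lisbon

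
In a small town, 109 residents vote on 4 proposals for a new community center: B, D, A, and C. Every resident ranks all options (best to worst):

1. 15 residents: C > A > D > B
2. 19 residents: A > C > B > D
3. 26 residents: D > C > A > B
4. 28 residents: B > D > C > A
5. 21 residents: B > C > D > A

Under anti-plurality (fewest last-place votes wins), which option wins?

C

Last-place votes: B 41, D 19, A 49, C 0.
C is ranked last by the fewest voters, so C wins.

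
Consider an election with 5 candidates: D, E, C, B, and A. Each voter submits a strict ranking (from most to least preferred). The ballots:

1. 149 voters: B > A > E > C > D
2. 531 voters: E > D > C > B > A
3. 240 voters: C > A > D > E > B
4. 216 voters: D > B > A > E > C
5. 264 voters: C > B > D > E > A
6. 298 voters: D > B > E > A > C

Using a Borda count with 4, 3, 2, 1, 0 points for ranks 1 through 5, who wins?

D: 149·0 + 531·3 + 240·2 + 216·4 + 264·2 + 298·4 = 4657
E: 149·2 + 531·4 + 240·1 + 216·1 + 264·1 + 298·2 = 3738
C: 149·1 + 531·2 + 240·4 + 216·0 + 264·4 + 298·0 = 3227
B: 149·4 + 531·1 + 240·0 + 216·3 + 264·3 + 298·3 = 3461
A: 149·3 + 531·0 + 240·3 + 216·2 + 264·0 + 298·1 = 1897
D has the highest Borda score (4657).

D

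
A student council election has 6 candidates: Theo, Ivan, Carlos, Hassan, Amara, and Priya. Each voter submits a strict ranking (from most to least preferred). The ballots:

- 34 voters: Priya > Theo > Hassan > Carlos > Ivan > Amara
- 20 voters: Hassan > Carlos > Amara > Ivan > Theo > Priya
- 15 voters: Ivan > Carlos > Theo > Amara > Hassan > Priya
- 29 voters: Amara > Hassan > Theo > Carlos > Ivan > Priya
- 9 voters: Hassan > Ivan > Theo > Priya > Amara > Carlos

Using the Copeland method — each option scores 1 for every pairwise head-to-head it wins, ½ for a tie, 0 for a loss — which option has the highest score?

Theo: beats Ivan, Carlos, Amara, and Priya; loses to Hassan → score 4.
Ivan: beats Amara and Priya; loses to Theo, Carlos, and Hassan → score 2.
Carlos: beats Ivan, Amara, and Priya; loses to Theo and Hassan → score 3.
Hassan: beats Theo, Ivan, Carlos, Amara, and Priya → score 5.
Amara: beats Priya; loses to Theo, Ivan, Carlos, and Hassan → score 1.
Priya: loses to Theo, Ivan, Carlos, Hassan, and Amara → score 0.
Hassan has the best pairwise record.

Hassan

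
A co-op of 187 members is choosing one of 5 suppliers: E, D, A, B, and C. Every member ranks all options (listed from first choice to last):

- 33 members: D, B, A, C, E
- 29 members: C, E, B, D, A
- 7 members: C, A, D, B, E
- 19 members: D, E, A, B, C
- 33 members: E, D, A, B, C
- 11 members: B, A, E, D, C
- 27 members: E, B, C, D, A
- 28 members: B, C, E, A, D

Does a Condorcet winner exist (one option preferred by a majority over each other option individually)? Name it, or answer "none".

Checking pairwise contests:
C beats E 97–90.
E beats D 128–59.
E beats A 136–51.
E beats B 108–79.
D beats C 96–91.
Every option loses at least one head-to-head, so there is no Condorcet winner.

none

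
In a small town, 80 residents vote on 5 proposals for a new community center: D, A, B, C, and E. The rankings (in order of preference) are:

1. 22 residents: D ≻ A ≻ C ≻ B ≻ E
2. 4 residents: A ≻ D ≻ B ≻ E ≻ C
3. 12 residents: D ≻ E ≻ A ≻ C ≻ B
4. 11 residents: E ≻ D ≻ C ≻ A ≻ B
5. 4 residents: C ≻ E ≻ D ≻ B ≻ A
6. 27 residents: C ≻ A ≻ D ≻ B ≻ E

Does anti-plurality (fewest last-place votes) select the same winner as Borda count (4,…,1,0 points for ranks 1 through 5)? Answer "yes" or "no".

Anti-plurality — last-place votes: D 0, A 4, B 23, C 4, E 49. Winner: D.
Borda — scores: D 243, A 198, B 61, C 202, E 96. Winner: D.
The two methods agree.

yes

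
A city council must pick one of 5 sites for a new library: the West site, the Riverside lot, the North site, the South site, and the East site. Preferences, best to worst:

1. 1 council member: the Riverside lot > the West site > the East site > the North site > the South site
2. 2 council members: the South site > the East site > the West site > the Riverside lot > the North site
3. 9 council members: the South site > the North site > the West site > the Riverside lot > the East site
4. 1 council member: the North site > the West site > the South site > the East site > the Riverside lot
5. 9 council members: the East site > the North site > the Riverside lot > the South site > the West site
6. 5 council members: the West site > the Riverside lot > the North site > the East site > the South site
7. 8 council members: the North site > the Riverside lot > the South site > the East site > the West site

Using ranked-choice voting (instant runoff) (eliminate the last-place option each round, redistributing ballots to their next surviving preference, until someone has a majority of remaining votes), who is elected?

Round 1: the West site 5, the Riverside lot 1, the North site 9, the South site 11, the East site 9. Eliminate the Riverside lot.
Round 2: the West site 6, the North site 9, the South site 11, the East site 9. Eliminate the West site.
Round 3: the North site 14, the South site 11, the East site 10. Eliminate the East site.
Round 4: the North site 24, the South site 11. The North site has a majority.

the North site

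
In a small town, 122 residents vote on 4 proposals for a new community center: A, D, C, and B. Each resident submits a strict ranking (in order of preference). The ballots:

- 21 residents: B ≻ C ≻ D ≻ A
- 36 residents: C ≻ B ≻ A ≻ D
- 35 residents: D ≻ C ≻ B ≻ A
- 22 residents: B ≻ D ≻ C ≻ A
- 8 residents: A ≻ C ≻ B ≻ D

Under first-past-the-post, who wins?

First-place votes: A 8, D 35, C 36, B 43.
B has the most first-place votes.

B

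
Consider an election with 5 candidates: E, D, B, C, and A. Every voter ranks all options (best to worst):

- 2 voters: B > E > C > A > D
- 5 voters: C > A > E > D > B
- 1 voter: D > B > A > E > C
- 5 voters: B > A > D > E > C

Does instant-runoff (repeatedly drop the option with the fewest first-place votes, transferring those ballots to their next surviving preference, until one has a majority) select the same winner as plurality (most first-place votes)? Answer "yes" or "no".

Instant-runoff — R1 E 0, D 1, B 7, C 5, A 0 (B winner). Winner: B.
Plurality — first-place votes: E 0, D 1, B 7, C 5, A 0. Winner: B.
The two methods agree.

yes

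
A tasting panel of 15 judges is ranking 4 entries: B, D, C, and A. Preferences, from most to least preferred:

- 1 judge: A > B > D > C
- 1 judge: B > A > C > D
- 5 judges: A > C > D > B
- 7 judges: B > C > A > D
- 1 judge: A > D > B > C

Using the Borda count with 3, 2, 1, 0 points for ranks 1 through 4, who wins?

B: 1·2 + 1·3 + 5·0 + 7·3 + 1·1 = 27
D: 1·1 + 1·0 + 5·1 + 7·0 + 1·2 = 8
C: 1·0 + 1·1 + 5·2 + 7·2 + 1·0 = 25
A: 1·3 + 1·2 + 5·3 + 7·1 + 1·3 = 30
A has the highest Borda score (30).

A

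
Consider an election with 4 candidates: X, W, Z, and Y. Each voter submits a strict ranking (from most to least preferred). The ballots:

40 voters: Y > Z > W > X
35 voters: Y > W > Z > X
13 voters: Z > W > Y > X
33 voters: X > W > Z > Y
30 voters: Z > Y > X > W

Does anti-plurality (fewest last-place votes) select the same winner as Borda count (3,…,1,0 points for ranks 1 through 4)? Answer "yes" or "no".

no

Anti-plurality — last-place votes: X 88, W 30, Z 0, Y 33. Winner: Z.
Borda — scores: X 129, W 202, Z 277, Y 298. Winner: Y.
The two methods disagree.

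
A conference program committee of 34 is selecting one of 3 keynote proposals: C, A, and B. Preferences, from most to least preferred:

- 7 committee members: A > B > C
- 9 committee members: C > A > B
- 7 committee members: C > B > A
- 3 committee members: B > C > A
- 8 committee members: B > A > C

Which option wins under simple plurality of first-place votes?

First-place votes: C 16, A 7, B 11.
C has the most first-place votes.

C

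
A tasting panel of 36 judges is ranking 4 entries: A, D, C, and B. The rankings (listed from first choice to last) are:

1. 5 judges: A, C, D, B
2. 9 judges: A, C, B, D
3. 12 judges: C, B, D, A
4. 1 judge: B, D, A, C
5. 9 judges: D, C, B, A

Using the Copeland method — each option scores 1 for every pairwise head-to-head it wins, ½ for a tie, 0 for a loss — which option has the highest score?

C

A: loses to D, C, and B → score 0.
D: beats A; loses to C and B → score 1.
C: beats A, D, and B → score 3.
B: beats A and D; loses to C → score 2.
C has the best pairwise record.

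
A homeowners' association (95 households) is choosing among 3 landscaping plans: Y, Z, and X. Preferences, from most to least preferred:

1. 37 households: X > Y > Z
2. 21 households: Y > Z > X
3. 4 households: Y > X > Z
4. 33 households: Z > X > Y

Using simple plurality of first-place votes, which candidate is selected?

First-place votes: Y 25, Z 33, X 37.
X has the most first-place votes.

X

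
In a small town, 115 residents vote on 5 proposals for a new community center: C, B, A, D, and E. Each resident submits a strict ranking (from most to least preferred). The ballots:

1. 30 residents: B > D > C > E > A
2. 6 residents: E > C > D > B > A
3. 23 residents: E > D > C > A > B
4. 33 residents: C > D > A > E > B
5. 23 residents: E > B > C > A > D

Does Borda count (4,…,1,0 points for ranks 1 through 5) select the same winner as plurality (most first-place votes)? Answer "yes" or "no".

Borda — scores: C 302, B 195, A 112, D 270, E 271. Winner: C.
Plurality — first-place votes: C 33, B 30, A 0, D 0, E 52. Winner: E.
The two methods disagree.

no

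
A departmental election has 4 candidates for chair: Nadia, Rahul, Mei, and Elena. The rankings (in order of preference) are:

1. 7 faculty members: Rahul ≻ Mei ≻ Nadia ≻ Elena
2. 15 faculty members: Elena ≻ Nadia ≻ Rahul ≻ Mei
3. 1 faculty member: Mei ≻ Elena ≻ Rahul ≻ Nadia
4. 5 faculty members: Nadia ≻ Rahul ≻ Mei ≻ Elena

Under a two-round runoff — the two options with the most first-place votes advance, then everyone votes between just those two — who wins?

Elena

Round 1 first-place votes: Nadia 5, Rahul 7, Mei 1, Elena 15.
Elena and Rahul advance.
Runoff: Elena is preferred to Rahul by 16 voters; Rahul by 12.
Elena wins the runoff.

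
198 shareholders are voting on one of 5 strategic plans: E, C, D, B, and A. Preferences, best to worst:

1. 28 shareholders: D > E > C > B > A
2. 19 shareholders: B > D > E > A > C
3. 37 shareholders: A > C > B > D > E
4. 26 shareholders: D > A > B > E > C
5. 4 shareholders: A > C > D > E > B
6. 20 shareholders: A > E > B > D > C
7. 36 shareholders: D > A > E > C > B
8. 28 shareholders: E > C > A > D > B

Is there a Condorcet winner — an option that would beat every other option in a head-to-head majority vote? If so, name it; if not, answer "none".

D vs E: 150–48 for D.
D vs C: 129–69 for D.
D vs B: 122–76 for D.
D vs A: 109–89 for D.
D beats every other option head-to-head.

D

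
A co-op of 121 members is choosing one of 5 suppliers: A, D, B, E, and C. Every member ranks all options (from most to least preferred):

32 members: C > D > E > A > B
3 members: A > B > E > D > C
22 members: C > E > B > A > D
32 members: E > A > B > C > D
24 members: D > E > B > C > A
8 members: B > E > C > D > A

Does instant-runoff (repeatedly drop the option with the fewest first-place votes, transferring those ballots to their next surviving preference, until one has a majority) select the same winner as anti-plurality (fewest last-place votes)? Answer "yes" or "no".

yes

Instant-runoff — R1 A 3, D 24, B 8, E 32, C 54 (A out); R2 D 24, B 11, E 32, C 54 (B out); R3 D 24, E 43, C 54 (D out); R4 E 67, C 54 (E winner). Winner: E.
Anti-plurality — last-place votes: A 32, D 54, B 32, E 0, C 3. Winner: E.
The two methods agree.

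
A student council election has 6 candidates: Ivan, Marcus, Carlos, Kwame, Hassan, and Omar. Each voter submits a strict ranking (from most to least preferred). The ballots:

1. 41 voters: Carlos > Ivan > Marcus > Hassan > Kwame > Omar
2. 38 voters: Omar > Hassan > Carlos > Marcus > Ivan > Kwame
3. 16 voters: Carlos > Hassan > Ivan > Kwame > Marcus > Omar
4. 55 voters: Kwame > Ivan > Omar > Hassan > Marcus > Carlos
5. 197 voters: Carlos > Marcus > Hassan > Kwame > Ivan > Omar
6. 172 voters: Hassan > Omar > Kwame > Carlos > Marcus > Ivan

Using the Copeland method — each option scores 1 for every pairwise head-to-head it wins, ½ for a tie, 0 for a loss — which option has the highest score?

Hassan

Ivan: beats Omar; loses to Marcus, Carlos, Kwame, and Hassan → score 1.
Marcus: beats Ivan and Kwame; loses to Carlos, Hassan, and Omar → score 2.
Carlos: beats Ivan, Marcus, and Kwame; loses to Hassan and Omar → score 3.
Kwame: beats Ivan and Omar; loses to Marcus, Carlos, and Hassan → score 2.
Hassan: beats Ivan, Marcus, Carlos, Kwame, and Omar → score 5.
Omar: beats Marcus and Carlos; loses to Ivan, Kwame, and Hassan → score 2.
Hassan has the best pairwise record.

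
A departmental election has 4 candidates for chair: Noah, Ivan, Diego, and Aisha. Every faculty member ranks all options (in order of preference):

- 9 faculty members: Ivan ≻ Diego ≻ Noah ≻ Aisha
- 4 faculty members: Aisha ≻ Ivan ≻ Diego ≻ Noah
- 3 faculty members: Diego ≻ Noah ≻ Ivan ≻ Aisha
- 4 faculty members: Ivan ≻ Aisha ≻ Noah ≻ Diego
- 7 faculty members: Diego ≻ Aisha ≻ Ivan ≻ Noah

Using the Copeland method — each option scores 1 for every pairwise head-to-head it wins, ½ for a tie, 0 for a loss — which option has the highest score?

Ivan

Noah: loses to Ivan, Diego, and Aisha → score 0.
Ivan: beats Noah, Diego, and Aisha → score 3.
Diego: beats Noah and Aisha; loses to Ivan → score 2.
Aisha: beats Noah; loses to Ivan and Diego → score 1.
Ivan has the best pairwise record.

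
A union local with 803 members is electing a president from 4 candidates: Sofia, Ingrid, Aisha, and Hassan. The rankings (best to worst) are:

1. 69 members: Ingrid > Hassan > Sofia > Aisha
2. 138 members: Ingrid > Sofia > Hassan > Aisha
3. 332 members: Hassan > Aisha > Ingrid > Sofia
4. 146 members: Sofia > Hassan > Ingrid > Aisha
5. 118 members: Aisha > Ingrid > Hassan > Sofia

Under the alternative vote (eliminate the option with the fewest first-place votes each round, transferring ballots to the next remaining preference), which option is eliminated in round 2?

Round 1: Sofia 146, Ingrid 207, Aisha 118, Hassan 332. Eliminate Aisha.
Round 2: Sofia 146, Ingrid 325, Hassan 332. Eliminate Sofia.

Sofia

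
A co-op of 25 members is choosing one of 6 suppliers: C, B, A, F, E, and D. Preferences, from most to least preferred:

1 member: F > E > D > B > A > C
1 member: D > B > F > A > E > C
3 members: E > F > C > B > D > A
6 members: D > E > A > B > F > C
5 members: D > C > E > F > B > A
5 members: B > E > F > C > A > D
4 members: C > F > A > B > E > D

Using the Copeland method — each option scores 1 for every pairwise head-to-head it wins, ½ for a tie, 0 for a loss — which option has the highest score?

E

C: beats A; loses to B, F, E, and D → score 1.
B: beats C and A; loses to F, E, and D → score 2.
A: loses to C, B, F, E, and D → score 0.
F: beats C, B, A, and D; loses to E → score 4.
E: beats C, B, A, F, and D → score 5.
D: beats C, B, and A; loses to F and E → score 3.
E has the best pairwise record.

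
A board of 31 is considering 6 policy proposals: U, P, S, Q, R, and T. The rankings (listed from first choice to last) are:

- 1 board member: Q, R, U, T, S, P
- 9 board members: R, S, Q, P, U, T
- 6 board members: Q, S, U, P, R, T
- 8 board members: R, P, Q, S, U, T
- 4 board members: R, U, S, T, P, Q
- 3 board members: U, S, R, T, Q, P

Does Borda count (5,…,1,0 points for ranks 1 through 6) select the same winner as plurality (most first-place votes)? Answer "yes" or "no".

Borda — scores: U 69, P 66, S 101, Q 89, R 124, T 16. Winner: R.
Plurality — first-place votes: U 3, P 0, S 0, Q 7, R 21, T 0. Winner: R.
The two methods agree.

yes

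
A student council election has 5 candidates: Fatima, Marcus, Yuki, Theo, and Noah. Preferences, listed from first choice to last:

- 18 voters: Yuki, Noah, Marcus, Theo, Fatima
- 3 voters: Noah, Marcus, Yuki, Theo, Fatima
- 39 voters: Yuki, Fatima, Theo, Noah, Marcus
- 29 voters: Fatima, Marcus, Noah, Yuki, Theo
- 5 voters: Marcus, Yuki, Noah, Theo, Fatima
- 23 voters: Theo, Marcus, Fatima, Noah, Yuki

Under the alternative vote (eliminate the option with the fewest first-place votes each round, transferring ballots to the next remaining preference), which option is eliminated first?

Round 1: Fatima 29, Marcus 5, Yuki 57, Theo 23, Noah 3. Eliminate Noah.

Noah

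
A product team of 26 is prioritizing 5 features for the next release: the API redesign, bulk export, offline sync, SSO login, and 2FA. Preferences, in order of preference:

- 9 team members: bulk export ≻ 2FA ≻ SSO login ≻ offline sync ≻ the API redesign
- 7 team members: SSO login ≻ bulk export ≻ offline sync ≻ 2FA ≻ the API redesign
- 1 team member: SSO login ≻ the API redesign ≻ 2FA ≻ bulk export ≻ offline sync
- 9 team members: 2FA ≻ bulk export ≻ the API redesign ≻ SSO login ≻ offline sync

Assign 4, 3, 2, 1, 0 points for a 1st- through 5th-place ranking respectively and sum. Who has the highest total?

bulk export

the API redesign: 9·0 + 7·0 + 1·3 + 9·2 = 21
bulk export: 9·4 + 7·3 + 1·1 + 9·3 = 85
offline sync: 9·1 + 7·2 + 1·0 + 9·0 = 23
SSO login: 9·2 + 7·4 + 1·4 + 9·1 = 59
2FA: 9·3 + 7·1 + 1·2 + 9·4 = 72
bulk export has the highest Borda score (85).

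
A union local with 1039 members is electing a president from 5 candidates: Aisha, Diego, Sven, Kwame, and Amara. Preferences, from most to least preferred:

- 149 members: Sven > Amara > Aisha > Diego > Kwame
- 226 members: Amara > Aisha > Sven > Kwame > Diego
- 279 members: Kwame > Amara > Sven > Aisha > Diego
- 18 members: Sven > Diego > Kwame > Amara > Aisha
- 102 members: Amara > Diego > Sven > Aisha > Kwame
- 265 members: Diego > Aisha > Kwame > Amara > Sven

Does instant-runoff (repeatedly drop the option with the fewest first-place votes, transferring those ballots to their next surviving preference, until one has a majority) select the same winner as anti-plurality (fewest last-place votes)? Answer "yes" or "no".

Instant-runoff — R1 Aisha 0, Diego 265, Sven 167, Kwame 279, Amara 328 (Aisha out); R2 Diego 265, Sven 167, Kwame 279, Amara 328 (Sven out); R3 Diego 283, Kwame 279, Amara 477 (Kwame out); R4 Diego 283, Amara 756 (Amara winner). Winner: Amara.
Anti-plurality — last-place votes: Aisha 18, Diego 505, Sven 265, Kwame 251, Amara 0. Winner: Amara.
The two methods agree.

yes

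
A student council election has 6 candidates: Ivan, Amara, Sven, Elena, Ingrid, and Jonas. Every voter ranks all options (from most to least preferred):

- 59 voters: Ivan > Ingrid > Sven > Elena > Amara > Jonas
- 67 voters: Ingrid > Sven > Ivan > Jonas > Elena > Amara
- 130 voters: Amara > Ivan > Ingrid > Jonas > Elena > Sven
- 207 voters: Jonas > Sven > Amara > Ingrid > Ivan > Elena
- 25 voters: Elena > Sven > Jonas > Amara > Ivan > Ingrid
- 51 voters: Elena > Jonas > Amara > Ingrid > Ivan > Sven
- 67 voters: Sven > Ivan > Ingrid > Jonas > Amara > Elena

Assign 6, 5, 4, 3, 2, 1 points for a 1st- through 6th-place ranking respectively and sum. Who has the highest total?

Jonas

Ivan: 59·6 + 67·4 + 130·5 + 207·2 + 25·2 + 51·2 + 67·5 = 2173
Amara: 59·2 + 67·1 + 130·6 + 207·4 + 25·3 + 51·4 + 67·2 = 2206
Sven: 59·4 + 67·5 + 130·1 + 207·5 + 25·5 + 51·1 + 67·6 = 2314
Elena: 59·3 + 67·2 + 130·2 + 207·1 + 25·6 + 51·6 + 67·1 = 1301
Ingrid: 59·5 + 67·6 + 130·4 + 207·3 + 25·1 + 51·3 + 67·4 = 2284
Jonas: 59·1 + 67·3 + 130·3 + 207·6 + 25·4 + 51·5 + 67·3 = 2448
Jonas has the highest Borda score (2448).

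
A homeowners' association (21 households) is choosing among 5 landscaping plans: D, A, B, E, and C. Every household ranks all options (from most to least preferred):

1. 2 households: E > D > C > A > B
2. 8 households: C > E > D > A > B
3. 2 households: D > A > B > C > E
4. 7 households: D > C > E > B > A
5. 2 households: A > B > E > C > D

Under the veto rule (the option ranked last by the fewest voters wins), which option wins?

C

Last-place votes: D 2, A 7, B 10, E 2, C 0.
C is ranked last by the fewest voters, so C wins.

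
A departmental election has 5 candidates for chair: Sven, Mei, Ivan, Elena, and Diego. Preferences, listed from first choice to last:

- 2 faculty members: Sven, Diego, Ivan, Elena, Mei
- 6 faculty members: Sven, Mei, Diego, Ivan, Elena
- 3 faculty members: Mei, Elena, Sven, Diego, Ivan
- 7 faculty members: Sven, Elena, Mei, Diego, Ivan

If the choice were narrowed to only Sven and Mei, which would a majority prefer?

Voters preferring Sven to Mei: 15; preferring Mei to Sven: 3.
Sven wins the head-to-head.

Sven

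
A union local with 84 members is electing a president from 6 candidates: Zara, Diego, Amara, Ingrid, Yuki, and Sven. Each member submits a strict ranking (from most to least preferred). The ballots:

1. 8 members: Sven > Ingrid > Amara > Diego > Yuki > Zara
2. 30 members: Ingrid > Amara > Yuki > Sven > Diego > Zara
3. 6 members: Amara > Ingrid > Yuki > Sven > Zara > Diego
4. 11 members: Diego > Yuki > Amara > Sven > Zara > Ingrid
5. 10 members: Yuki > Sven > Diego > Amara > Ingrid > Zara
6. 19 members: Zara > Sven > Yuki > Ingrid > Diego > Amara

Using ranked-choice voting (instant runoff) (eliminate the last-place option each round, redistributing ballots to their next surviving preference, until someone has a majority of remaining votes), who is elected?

Round 1: Zara 19, Diego 11, Amara 6, Ingrid 30, Yuki 10, Sven 8. Eliminate Amara.
Round 2: Zara 19, Diego 11, Ingrid 36, Yuki 10, Sven 8. Eliminate Sven.
Round 3: Zara 19, Diego 11, Ingrid 44, Yuki 10. Ingrid has a majority.

Ingrid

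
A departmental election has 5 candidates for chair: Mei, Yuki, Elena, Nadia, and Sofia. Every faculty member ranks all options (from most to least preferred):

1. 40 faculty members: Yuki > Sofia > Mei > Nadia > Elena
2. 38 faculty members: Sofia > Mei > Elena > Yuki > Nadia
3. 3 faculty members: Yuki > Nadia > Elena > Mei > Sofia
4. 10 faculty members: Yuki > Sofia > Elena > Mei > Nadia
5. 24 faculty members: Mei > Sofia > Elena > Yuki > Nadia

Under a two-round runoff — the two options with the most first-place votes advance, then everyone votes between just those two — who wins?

Round 1 first-place votes: Mei 24, Yuki 53, Elena 0, Nadia 0, Sofia 38.
Yuki and Sofia advance.
Runoff: Yuki is preferred to Sofia by 53 voters; Sofia by 62.
Sofia wins the runoff.

Sofia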